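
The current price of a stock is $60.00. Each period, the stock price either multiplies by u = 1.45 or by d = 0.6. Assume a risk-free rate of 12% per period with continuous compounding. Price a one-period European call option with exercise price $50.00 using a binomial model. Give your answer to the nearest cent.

$20.37

Risk-neutral probability p = (e^0.12 − 0.6)/(1.45 − 0.6) = 0.5275/0.8500 = 0.6206
Terminal stock prices: S_u = 87, S_d = 36
Terminal payoffs (S − K): max(37, 0) = 37, max(-14, 0) = 0
Node 0 (S = 60): V_0 = e^(−0.12)·[0.6206·37.0000 + 0.3794·0.0000] = 20.3651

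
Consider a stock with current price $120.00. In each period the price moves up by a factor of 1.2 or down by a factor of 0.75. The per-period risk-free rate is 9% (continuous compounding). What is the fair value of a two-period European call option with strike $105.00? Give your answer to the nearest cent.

Risk-neutral probability p = (e^0.09 − 0.75)/(1.2 − 0.75) = 0.3442/0.4500 = 0.7648
Terminal stock prices: S_uu = 172.8, S_ud = 108, S_dd = 67.5
Terminal payoffs (S − K): max(67.8, 0) = 67.8, max(3, 0) = 3, max(-37.5, 0) = 0
Node u (S = 144): V_u = e^(−0.09)·[0.7648·67.8000 + 0.2352·3.0000] = 48.0372
Node d (S = 90): V_d = e^(−0.09)·[0.7648·3.0000 + 0.2352·0.0000] = 2.0970
Node 0 (S = 120): V_0 = e^(−0.09)·[0.7648·48.0372 + 0.2352·2.0970] = 34.0289

$34.03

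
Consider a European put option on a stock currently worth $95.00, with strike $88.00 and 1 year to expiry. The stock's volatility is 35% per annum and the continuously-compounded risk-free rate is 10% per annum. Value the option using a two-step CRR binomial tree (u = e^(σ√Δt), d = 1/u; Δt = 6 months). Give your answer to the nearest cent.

CRR parameters: u = e^(σ√Δt) = e^(0.35·√0.5) = 1.2808, d = 1/u = 0.7808
Per-period rate: rΔt = 0.1·0.5 = 0.05, so R = e^0.05 = 1.0513
Risk-neutral probability p = (e^0.05 − 0.7808)/(1.2808 − 0.7808) = 0.2705/0.5000 = 0.5410
Terminal stock prices: S_uu = 155.8, S_ud = 95, S_dd = 57.91
Terminal payoffs (K − S): max(-67.84, 0) = 0, max(-7, 0) = 0, max(30.09, 0) = 30.09
Node u (S = 121.7): V_u = e^(−0.05)·[0.5410·0.0000 + 0.4590·0.0000] = 0.0000
Node d (S = 74.17): V_d = e^(−0.05)·[0.5410·0.0000 + 0.4590·30.0893] = 13.1381
Node 0 (S = 95): V_0 = e^(−0.05)·[0.5410·0.0000 + 0.4590·13.1381] = 5.7366

$5.74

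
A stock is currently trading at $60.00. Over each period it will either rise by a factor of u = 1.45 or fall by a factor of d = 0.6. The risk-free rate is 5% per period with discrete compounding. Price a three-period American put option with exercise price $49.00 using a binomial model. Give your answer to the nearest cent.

$9.08

Risk-neutral probability p = (1 + 0.05 − 0.6)/(1.45 − 0.6) = 0.4500/0.8500 = 0.5294
Terminal stock prices: S_uuu = 182.9, S_uud = 75.69, S_udd = 31.32, S_ddd = 12.96
Terminal payoffs (K − S): max(-133.9, 0) = 0, max(-26.69, 0) = 0, max(17.68, 0) = 17.68, max(36.04, 0) = 36.04
Node uu (S = 126.2): continuation = 1/1.05·[0.5294·0.0000 + 0.4706·0.0000] = 0.0000; exercise value = 0.0000 ≤ continuation, so V_uu = 0.0000
Node ud (S = 52.2): continuation = 1/1.05·[0.5294·0.0000 + 0.4706·17.6800] = 7.9238; exercise value = 0.0000 ≤ continuation, so V_ud = 7.9238
Node dd (S = 21.6): continuation = 1/1.05·[0.5294·17.6800 + 0.4706·36.0400] = 25.0667; exercise value = 27.4000 > continuation, so V_dd = 27.4000 (exercise)
Node u (S = 87): continuation = 1/1.05·[0.5294·0.0000 + 0.4706·7.9238] = 3.5513; exercise value = 0.0000 ≤ continuation, so V_u = 3.5513
Node d (S = 36): continuation = 1/1.05·[0.5294·7.9238 + 0.4706·27.4000] = 16.2753; exercise value = 13.0000 ≤ continuation, so V_d = 16.2753
Node 0 (S = 60): continuation = 1/1.05·[0.5294·3.5513 + 0.4706·16.2753] = 9.0848; exercise value = 0.0000 ≤ continuation, so V_0 = 9.0848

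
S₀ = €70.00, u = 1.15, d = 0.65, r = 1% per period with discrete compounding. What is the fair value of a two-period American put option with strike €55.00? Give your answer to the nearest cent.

€3.16

Risk-neutral probability p = (1 + 0.01 − 0.65)/(1.15 − 0.65) = 0.3600/0.5000 = 0.7200
Terminal stock prices: S_uu = 92.57, S_ud = 52.33, S_dd = 29.58
Terminal payoffs (K − S): max(-37.57, 0) = 0, max(2.675, 0) = 2.675, max(25.42, 0) = 25.42
Node u (S = 80.5): continuation = 1/1.01·[0.7200·0.0000 + 0.2800·2.6750] = 0.7416; exercise value = 0.0000 ≤ continuation, so V_u = 0.7416
Node d (S = 45.5): continuation = 1/1.01·[0.7200·2.6750 + 0.2800·25.4250] = 8.9554; exercise value = 9.5000 > continuation, so V_d = 9.5000 (exercise)
Node 0 (S = 70): continuation = 1/1.01·[0.7200·0.7416 + 0.2800·9.5000] = 3.1623; exercise value = 0.0000 ≤ continuation, so V_0 = 3.1623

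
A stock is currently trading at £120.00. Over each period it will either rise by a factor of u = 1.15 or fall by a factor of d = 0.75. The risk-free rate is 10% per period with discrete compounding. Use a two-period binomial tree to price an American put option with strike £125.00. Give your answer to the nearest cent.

Risk-neutral probability p = (1 + 0.1 − 0.75)/(1.15 − 0.75) = 0.3500/0.4000 = 0.8750
Terminal stock prices: S_uu = 158.7, S_ud = 103.5, S_dd = 67.5
Terminal payoffs (K − S): max(-33.7, 0) = 0, max(21.5, 0) = 21.5, max(57.5, 0) = 57.5
Node u (S = 138): continuation = 1/1.1·[0.8750·0.0000 + 0.1250·21.5000] = 2.4432; exercise value = 0.0000 ≤ continuation, so V_u = 2.4432
Node d (S = 90): continuation = 1/1.1·[0.8750·21.5000 + 0.1250·57.5000] = 23.6364; exercise value = 35.0000 > continuation, so V_d = 35.0000 (exercise)
Node 0 (S = 120): continuation = 1/1.1·[0.8750·2.4432 + 0.1250·35.0000] = 5.9207; exercise value = 5.0000 ≤ continuation, so V_0 = 5.9207

£5.92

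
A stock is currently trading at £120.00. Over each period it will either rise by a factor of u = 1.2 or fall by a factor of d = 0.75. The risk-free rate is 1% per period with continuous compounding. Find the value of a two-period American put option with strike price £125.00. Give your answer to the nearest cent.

Risk-neutral probability p = (e^0.01 − 0.75)/(1.2 − 0.75) = 0.2601/0.4500 = 0.5779
Terminal stock prices: S_uu = 172.8, S_ud = 108, S_dd = 67.5
Terminal payoffs (K − S): max(-47.8, 0) = 0, max(17, 0) = 17, max(57.5, 0) = 57.5
Node u (S = 144): continuation = e^(−0.01)·[0.5779·0.0000 + 0.4221·17.0000] = 7.1045; exercise value = 0.0000 ≤ continuation, so V_u = 7.1045
Node d (S = 90): continuation = e^(−0.01)·[0.5779·17.0000 + 0.4221·57.5000] = 33.7562; exercise value = 35.0000 > continuation, so V_d = 35.0000 (exercise)
Node 0 (S = 120): continuation = e^(−0.01)·[0.5779·7.1045 + 0.4221·35.0000] = 18.6916; exercise value = 5.0000 ≤ continuation, so V_0 = 18.6916

£18.69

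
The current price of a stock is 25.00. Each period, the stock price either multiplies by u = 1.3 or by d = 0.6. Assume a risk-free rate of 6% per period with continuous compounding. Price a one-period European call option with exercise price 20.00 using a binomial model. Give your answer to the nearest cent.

Risk-neutral probability p = (e^0.06 − 0.6)/(1.3 − 0.6) = 0.4618/0.7000 = 0.6598
Terminal stock prices: S_u = 32.5, S_d = 15
Terminal payoffs (S − K): max(12.5, 0) = 12.5, max(-5, 0) = 0
Node 0 (S = 25): V_0 = e^(−0.06)·[0.6598·12.5000 + 0.3402·0.0000] = 7.7668

7.77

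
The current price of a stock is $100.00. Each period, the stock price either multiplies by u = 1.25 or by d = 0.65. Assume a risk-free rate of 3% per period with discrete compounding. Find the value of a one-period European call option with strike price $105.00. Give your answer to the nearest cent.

$12.30

Risk-neutral probability p = (1 + 0.03 − 0.65)/(1.25 − 0.65) = 0.3800/0.6000 = 0.6333
Terminal stock prices: S_u = 125, S_d = 65
Terminal payoffs (S − K): max(20, 0) = 20, max(-40, 0) = 0
Node 0 (S = 100): V_0 = 1/1.03·[0.6333·20.0000 + 0.3667·0.0000] = 12.2977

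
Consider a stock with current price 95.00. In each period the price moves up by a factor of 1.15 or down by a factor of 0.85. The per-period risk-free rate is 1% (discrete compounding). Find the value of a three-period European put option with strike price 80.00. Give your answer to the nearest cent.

Risk-neutral probability p = (1 + 0.01 − 0.85)/(1.15 − 0.85) = 0.1600/0.3000 = 0.5333
Terminal stock prices: S_uuu = 144.5, S_uud = 106.8, S_udd = 78.93, S_ddd = 58.34
Terminal payoffs (K − S): max(-64.48, 0) = 0, max(-26.79, 0) = 0, max(1.067, 0) = 1.067, max(21.66, 0) = 21.66
Node uu (S = 125.6): V_uu = 1/1.01·[0.5333·0.0000 + 0.4667·0.0000] = 0.0000
Node ud (S = 92.86): V_ud = 1/1.01·[0.5333·0.0000 + 0.4667·1.0669] = 0.4929
Node dd (S = 68.64): V_dd = 1/1.01·[0.5333·1.0669 + 0.4667·21.6581] = 10.5704
Node u (S = 109.2): V_u = 1/1.01·[0.5333·0.0000 + 0.4667·0.4929] = 0.2278
Node d (S = 80.75): V_d = 1/1.01·[0.5333·0.4929 + 0.4667·10.5704] = 5.1443
Node 0 (S = 95): V_0 = 1/1.01·[0.5333·0.2278 + 0.4667·5.1443] = 2.4972

2.50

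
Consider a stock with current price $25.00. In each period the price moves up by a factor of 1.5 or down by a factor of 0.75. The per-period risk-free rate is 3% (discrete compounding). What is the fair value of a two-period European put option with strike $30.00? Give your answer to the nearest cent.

$6.73

Risk-neutral probability p = (1 + 0.03 − 0.75)/(1.5 − 0.75) = 0.2800/0.7500 = 0.3733
Terminal stock prices: S_uu = 56.25, S_ud = 28.12, S_dd = 14.06
Terminal payoffs (K − S): max(-26.25, 0) = 0, max(1.875, 0) = 1.875, max(15.94, 0) = 15.94
Node u (S = 37.5): V_u = 1/1.03·[0.3733·0.0000 + 0.6267·1.8750] = 1.1408
Node d (S = 18.75): V_d = 1/1.03·[0.3733·1.8750 + 0.6267·15.9375] = 10.3762
Node 0 (S = 25): V_0 = 1/1.03·[0.3733·1.1408 + 0.6267·10.3762] = 6.7265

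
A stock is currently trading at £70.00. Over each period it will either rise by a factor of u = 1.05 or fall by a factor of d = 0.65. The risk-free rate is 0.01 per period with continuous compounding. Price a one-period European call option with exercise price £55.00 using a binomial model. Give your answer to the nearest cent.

Risk-neutral probability p = (e^0.01 − 0.65)/(1.05 − 0.65) = 0.3601/0.4000 = 0.9001
Terminal stock prices: S_u = 73.5, S_d = 45.5
Terminal payoffs (S − K): max(18.5, 0) = 18.5, max(-9.5, 0) = 0
Node 0 (S = 70): V_0 = e^(−0.01)·[0.9001·18.5000 + 0.0999·0.0000] = 16.4866

£16.49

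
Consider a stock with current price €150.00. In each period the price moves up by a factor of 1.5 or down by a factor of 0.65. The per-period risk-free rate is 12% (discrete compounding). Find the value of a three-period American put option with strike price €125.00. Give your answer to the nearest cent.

€14.53

Risk-neutral probability p = (1 + 0.12 − 0.65)/(1.5 − 0.65) = 0.4700/0.8500 = 0.5529
Terminal stock prices: S_uuu = 506.2, S_uud = 219.4, S_udd = 95.06, S_ddd = 41.19
Terminal payoffs (K − S): max(-381.2, 0) = 0, max(-94.38, 0) = 0, max(29.94, 0) = 29.94, max(83.81, 0) = 83.81
Node uu (S = 337.5): continuation = 1/1.12·[0.5529·0.0000 + 0.4471·0.0000] = 0.0000; exercise value = 0.0000 ≤ continuation, so V_uu = 0.0000
Node ud (S = 146.2): continuation = 1/1.12·[0.5529·0.0000 + 0.4471·29.9375] = 11.9498; exercise value = 0.0000 ≤ continuation, so V_ud = 11.9498
Node dd (S = 63.38): continuation = 1/1.12·[0.5529·29.9375 + 0.4471·83.8063] = 48.2321; exercise value = 61.6250 > continuation, so V_dd = 61.6250 (exercise)
Node u (S = 225): continuation = 1/1.12·[0.5529·0.0000 + 0.4471·11.9498] = 4.7699; exercise value = 0.0000 ≤ continuation, so V_u = 4.7699
Node d (S = 97.5): continuation = 1/1.12·[0.5529·11.9498 + 0.4471·61.6250] = 30.4978; exercise value = 27.5000 ≤ continuation, so V_d = 30.4978
Node 0 (S = 150): continuation = 1/1.12·[0.5529·4.7699 + 0.4471·30.4978] = 14.5284; exercise value = 0.0000 ≤ continuation, so V_0 = 14.5284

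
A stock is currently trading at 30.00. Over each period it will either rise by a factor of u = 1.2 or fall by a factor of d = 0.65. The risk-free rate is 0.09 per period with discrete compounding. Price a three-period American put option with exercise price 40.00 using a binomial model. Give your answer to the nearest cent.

10.00

Risk-neutral probability p = (1 + 0.09 − 0.65)/(1.2 − 0.65) = 0.4400/0.5500 = 0.8000
Terminal stock prices: S_uuu = 51.84, S_uud = 28.08, S_udd = 15.21, S_ddd = 8.239
Terminal payoffs (K − S): max(-11.84, 0) = 0, max(11.92, 0) = 11.92, max(24.79, 0) = 24.79, max(31.76, 0) = 31.76
Node uu (S = 43.2): continuation = 1/1.09·[0.8000·0.0000 + 0.2000·11.9200] = 2.1872; exercise value = 0.0000 ≤ continuation, so V_uu = 2.1872
Node ud (S = 23.4): continuation = 1/1.09·[0.8000·11.9200 + 0.2000·24.7900] = 13.2972; exercise value = 16.6000 > continuation, so V_ud = 16.6000 (exercise)
Node dd (S = 12.68): continuation = 1/1.09·[0.8000·24.7900 + 0.2000·31.7613] = 24.0222; exercise value = 27.3250 > continuation, so V_dd = 27.3250 (exercise)
Node u (S = 36): continuation = 1/1.09·[0.8000·2.1872 + 0.2000·16.6000] = 4.6511; exercise value = 4.0000 ≤ continuation, so V_u = 4.6511
Node d (S = 19.5): continuation = 1/1.09·[0.8000·16.6000 + 0.2000·27.3250] = 17.1972; exercise value = 20.5000 > continuation, so V_d = 20.5000 (exercise)
Node 0 (S = 30): continuation = 1/1.09·[0.8000·4.6511 + 0.2000·20.5000] = 7.1751; exercise value = 10.0000 > continuation, so V_0 = 10.0000 (exercise)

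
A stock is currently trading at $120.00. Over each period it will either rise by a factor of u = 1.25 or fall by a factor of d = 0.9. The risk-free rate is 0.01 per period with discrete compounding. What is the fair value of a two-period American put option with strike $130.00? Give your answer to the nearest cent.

Risk-neutral probability p = (1 + 0.01 − 0.9)/(1.25 − 0.9) = 0.1100/0.3500 = 0.3143
Terminal stock prices: S_uu = 187.5, S_ud = 135, S_dd = 97.2
Terminal payoffs (K − S): max(-57.5, 0) = 0, max(-5, 0) = 0, max(32.8, 0) = 32.8
Node u (S = 150): continuation = 1/1.01·[0.3143·0.0000 + 0.6857·0.0000] = 0.0000; exercise value = 0.0000 ≤ continuation, so V_u = 0.0000
Node d (S = 108): continuation = 1/1.01·[0.3143·0.0000 + 0.6857·32.8000] = 22.2687; exercise value = 22.0000 ≤ continuation, so V_d = 22.2687
Node 0 (S = 120): continuation = 1/1.01·[0.3143·0.0000 + 0.6857·22.2687] = 15.1188; exercise value = 10.0000 ≤ continuation, so V_0 = 15.1188

$15.12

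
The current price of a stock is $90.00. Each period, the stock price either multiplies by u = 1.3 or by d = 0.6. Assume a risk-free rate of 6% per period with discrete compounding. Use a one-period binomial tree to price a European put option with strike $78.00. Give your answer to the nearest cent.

Risk-neutral probability p = (1 + 0.06 − 0.6)/(1.3 − 0.6) = 0.4600/0.7000 = 0.6571
Terminal stock prices: S_u = 117, S_d = 54
Terminal payoffs (K − S): max(-39, 0) = 0, max(24, 0) = 24
Node 0 (S = 90): V_0 = 1/1.06·[0.6571·0.0000 + 0.3429·24.0000] = 7.7628

$7.76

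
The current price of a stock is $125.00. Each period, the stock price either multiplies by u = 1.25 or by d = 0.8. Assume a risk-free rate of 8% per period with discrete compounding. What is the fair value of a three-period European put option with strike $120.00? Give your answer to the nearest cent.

$6.63

Risk-neutral probability p = (1 + 0.08 − 0.8)/(1.25 − 0.8) = 0.2800/0.4500 = 0.6222
Terminal stock prices: S_uuu = 244.1, S_uud = 156.2, S_udd = 100, S_ddd = 64
Terminal payoffs (K − S): max(-124.1, 0) = 0, max(-36.25, 0) = 0, max(20, 0) = 20, max(56, 0) = 56
Node uu (S = 195.3): V_uu = 1/1.08·[0.6222·0.0000 + 0.3778·0.0000] = 0.0000
Node ud (S = 125): V_ud = 1/1.08·[0.6222·0.0000 + 0.3778·20.0000] = 6.9959
Node dd (S = 80): V_dd = 1/1.08·[0.6222·20.0000 + 0.3778·56.0000] = 31.1111
Node u (S = 156.2): V_u = 1/1.08·[0.6222·0.0000 + 0.3778·6.9959] = 2.4471
Node d (S = 100): V_d = 1/1.08·[0.6222·6.9959 + 0.3778·31.1111] = 14.9130
Node 0 (S = 125): V_0 = 1/1.08·[0.6222·2.4471 + 0.3778·14.9130] = 6.6264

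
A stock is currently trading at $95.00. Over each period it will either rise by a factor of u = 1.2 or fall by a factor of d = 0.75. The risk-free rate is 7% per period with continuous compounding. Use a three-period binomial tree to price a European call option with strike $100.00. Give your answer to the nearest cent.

$20.06

Risk-neutral probability p = (e^0.07 − 0.75)/(1.2 − 0.75) = 0.3225/0.4500 = 0.7167
Terminal stock prices: S_uuu = 164.2, S_uud = 102.6, S_udd = 64.12, S_ddd = 40.08
Terminal payoffs (S − K): max(64.16, 0) = 64.16, max(2.6, 0) = 2.6, max(-35.88, 0) = 0, max(-59.92, 0) = 0
Node uu (S = 136.8): V_uu = e^(−0.07)·[0.7167·64.1600 + 0.2833·2.6000] = 43.5606
Node ud (S = 85.5): V_ud = e^(−0.07)·[0.7167·2.6000 + 0.2833·0.0000] = 1.7374
Node dd (S = 53.44): V_dd = e^(−0.07)·[0.7167·0.0000 + 0.2833·0.0000] = 0.0000
Node u (S = 114): V_u = e^(−0.07)·[0.7167·43.5606 + 0.2833·1.7374] = 29.5676
Node d (S = 71.25): V_d = e^(−0.07)·[0.7167·1.7374 + 0.2833·0.0000] = 1.1610
Node 0 (S = 95): V_0 = e^(−0.07)·[0.7167·29.5676 + 0.2833·1.1610] = 20.0647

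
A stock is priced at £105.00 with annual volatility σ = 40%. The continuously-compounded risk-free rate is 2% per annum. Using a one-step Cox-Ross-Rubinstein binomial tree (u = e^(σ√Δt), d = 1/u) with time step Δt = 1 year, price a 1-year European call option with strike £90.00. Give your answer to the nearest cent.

CRR parameters: u = e^(σ√Δt) = e^(0.4·√1) = 1.4918, d = 1/u = 0.6703
Per-period rate: rΔt = 0.02·1 = 0.02, so R = e^0.02 = 1.0202
Risk-neutral probability p = (e^0.02 − 0.6703)/(1.4918 − 0.6703) = 0.3499/0.8215 = 0.4259
Terminal stock prices: S_u = 156.6, S_d = 70.38
Terminal payoffs (S − K): max(66.64, 0) = 66.64, max(-19.62, 0) = 0
Node 0 (S = 105): V_0 = e^(−0.02)·[0.4259·66.6416 + 0.5741·0.0000] = 27.8208

£27.82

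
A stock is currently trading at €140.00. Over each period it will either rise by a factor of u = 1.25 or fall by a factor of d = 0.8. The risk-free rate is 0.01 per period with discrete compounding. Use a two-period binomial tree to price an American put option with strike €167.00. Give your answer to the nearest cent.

Risk-neutral probability p = (1 + 0.01 − 0.8)/(1.25 − 0.8) = 0.2100/0.4500 = 0.4667
Terminal stock prices: S_uu = 218.8, S_ud = 140, S_dd = 89.6
Terminal payoffs (K − S): max(-51.75, 0) = 0, max(27, 0) = 27, max(77.4, 0) = 77.4
Node u (S = 175): continuation = 1/1.01·[0.4667·0.0000 + 0.5333·27.0000] = 14.2574; exercise value = 0.0000 ≤ continuation, so V_u = 14.2574
Node d (S = 112): continuation = 1/1.01·[0.4667·27.0000 + 0.5333·77.4000] = 53.3465; exercise value = 55.0000 > continuation, so V_d = 55.0000 (exercise)
Node 0 (S = 140): continuation = 1/1.01·[0.4667·14.2574 + 0.5333·55.0000] = 35.6305; exercise value = 27.0000 ≤ continuation, so V_0 = 35.6305

€35.63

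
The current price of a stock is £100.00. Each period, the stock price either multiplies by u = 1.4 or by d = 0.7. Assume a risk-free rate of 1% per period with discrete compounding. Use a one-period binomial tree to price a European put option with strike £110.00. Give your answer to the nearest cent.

Risk-neutral probability p = (1 + 0.01 − 0.7)/(1.4 − 0.7) = 0.3100/0.7000 = 0.4429
Terminal stock prices: S_u = 140, S_d = 70
Terminal payoffs (K − S): max(-30, 0) = 0, max(40, 0) = 40
Node 0 (S = 100): V_0 = 1/1.01·[0.4429·0.0000 + 0.5571·40.0000] = 22.0651

£22.07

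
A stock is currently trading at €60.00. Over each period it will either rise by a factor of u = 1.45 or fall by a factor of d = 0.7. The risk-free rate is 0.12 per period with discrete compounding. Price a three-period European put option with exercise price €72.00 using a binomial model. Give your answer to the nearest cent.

€9.92

Risk-neutral probability p = (1 + 0.12 − 0.7)/(1.45 − 0.7) = 0.4200/0.7500 = 0.5600
Terminal stock prices: S_uuu = 182.9, S_uud = 88.3, S_udd = 42.63, S_ddd = 20.58
Terminal payoffs (K − S): max(-110.9, 0) = 0, max(-16.3, 0) = 0, max(29.37, 0) = 29.37, max(51.42, 0) = 51.42
Node uu (S = 126.2): V_uu = 1/1.12·[0.5600·0.0000 + 0.4400·0.0000] = 0.0000
Node ud (S = 60.9): V_ud = 1/1.12·[0.5600·0.0000 + 0.4400·29.3700] = 11.5382
Node dd (S = 29.4): V_dd = 1/1.12·[0.5600·29.3700 + 0.4400·51.4200] = 34.8857
Node u (S = 87): V_u = 1/1.12·[0.5600·0.0000 + 0.4400·11.5382] = 4.5329
Node d (S = 42): V_d = 1/1.12·[0.5600·11.5382 + 0.4400·34.8857] = 19.4742
Node 0 (S = 60): V_0 = 1/1.12·[0.5600·4.5329 + 0.4400·19.4742] = 9.9170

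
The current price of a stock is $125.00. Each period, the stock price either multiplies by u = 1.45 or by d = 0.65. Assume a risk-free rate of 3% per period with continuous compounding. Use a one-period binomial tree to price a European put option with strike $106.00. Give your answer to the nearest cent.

$12.60

Risk-neutral probability p = (e^0.03 − 0.65)/(1.45 − 0.65) = 0.3805/0.8000 = 0.4756
Terminal stock prices: S_u = 181.2, S_d = 81.25
Terminal payoffs (K − S): max(-75.25, 0) = 0, max(24.75, 0) = 24.75
Node 0 (S = 125): V_0 = e^(−0.03)·[0.4756·0.0000 + 0.5244·24.7500] = 12.5961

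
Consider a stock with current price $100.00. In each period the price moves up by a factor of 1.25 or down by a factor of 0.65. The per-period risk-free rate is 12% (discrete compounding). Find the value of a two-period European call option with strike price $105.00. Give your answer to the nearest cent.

$25.07

Risk-neutral probability p = (1 + 0.12 − 0.65)/(1.25 − 0.65) = 0.4700/0.6000 = 0.7833
Terminal stock prices: S_uu = 156.2, S_ud = 81.25, S_dd = 42.25
Terminal payoffs (S − K): max(51.25, 0) = 51.25, max(-23.75, 0) = 0, max(-62.75, 0) = 0
Node u (S = 125): V_u = 1/1.12·[0.7833·51.2500 + 0.2167·0.0000] = 35.8445
Node d (S = 65): V_d = 1/1.12·[0.7833·0.0000 + 0.2167·0.0000] = 0.0000
Node 0 (S = 100): V_0 = 1/1.12·[0.7833·35.8445 + 0.2167·0.0000] = 25.0698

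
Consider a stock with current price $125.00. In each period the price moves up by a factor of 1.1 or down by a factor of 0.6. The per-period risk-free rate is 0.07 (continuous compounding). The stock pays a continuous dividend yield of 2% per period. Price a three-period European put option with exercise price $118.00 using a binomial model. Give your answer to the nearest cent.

$6.76

Per-period risk-free factor R = e^0.07 = 1.0725; dividend-adjusted growth = e^(0.07−0.02) = 1.0513.
Risk-neutral probability p = (1.0513 − 0.6)/(1.1 − 0.6) = 0.4513/0.5000 = 0.9025
Terminal stock prices: S_uuu = 166.4, S_uud = 90.75, S_udd = 49.5, S_ddd = 27
Terminal payoffs (K − S): max(-48.38, 0) = 0, max(27.25, 0) = 27.25, max(68.5, 0) = 68.5, max(91, 0) = 91
Node uu (S = 151.3): V_uu = e^(−0.07)·[0.9025·0.0000 + 0.0975·27.2500] = 2.4762
Node ud (S = 82.5): V_ud = e^(−0.07)·[0.9025·27.2500 + 0.0975·68.5000] = 29.1561
Node dd (S = 45): V_dd = e^(−0.07)·[0.9025·68.5000 + 0.0975·91.0000] = 65.9135
Node u (S = 137.5): V_u = e^(−0.07)·[0.9025·2.4762 + 0.0975·29.1561] = 4.7332
Node d (S = 75): V_d = e^(−0.07)·[0.9025·29.1561 + 0.0975·65.9135] = 30.5251
Node 0 (S = 125): V_0 = e^(−0.07)·[0.9025·4.7332 + 0.0975·30.5251] = 6.7568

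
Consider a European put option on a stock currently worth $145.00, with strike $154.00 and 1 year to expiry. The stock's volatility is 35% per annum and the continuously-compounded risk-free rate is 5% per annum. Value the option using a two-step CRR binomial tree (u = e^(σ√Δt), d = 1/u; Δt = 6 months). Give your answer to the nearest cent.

CRR parameters: u = e^(σ√Δt) = e^(0.35·√0.5) = 1.2808, d = 1/u = 0.7808
Per-period rate: rΔt = 0.05·0.5 = 0.025, so R = e^0.025 = 1.0253
Risk-neutral probability p = (e^0.025 − 0.7808)/(1.2808 − 0.7808) = 0.2446/0.5000 = 0.4891
Terminal stock prices: S_uu = 237.9, S_ud = 145, S_dd = 88.39
Terminal payoffs (K − S): max(-83.87, 0) = 0, max(9, 0) = 9, max(65.61, 0) = 65.61
Node u (S = 185.7): V_u = e^(−0.025)·[0.4891·0.0000 + 0.5109·9.0000] = 4.4849
Node d (S = 113.2): V_d = e^(−0.025)·[0.4891·9.0000 + 0.5109·65.6100] = 36.9875
Node 0 (S = 145): V_0 = e^(−0.025)·[0.4891·4.4849 + 0.5109·36.9875] = 20.5708

$20.57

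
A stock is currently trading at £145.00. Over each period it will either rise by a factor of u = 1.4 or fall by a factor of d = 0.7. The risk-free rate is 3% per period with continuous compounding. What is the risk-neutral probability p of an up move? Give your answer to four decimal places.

p = 0.4721

Risk-neutral probability p = (e^0.03 − 0.7)/(1.4 − 0.7) = 0.3305/0.7000 = 0.4721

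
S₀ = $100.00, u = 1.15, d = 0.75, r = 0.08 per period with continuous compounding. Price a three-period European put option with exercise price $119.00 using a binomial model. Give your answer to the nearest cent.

$8.66

Risk-neutral probability p = (e^0.08 − 0.75)/(1.15 − 0.75) = 0.3333/0.4000 = 0.8332
Terminal stock prices: S_uuu = 152.1, S_uud = 99.19, S_udd = 64.69, S_ddd = 42.19
Terminal payoffs (K − S): max(-33.09, 0) = 0, max(19.81, 0) = 19.81, max(54.31, 0) = 54.31, max(76.81, 0) = 76.81
Node uu (S = 132.2): V_uu = e^(−0.08)·[0.8332·0.0000 + 0.1668·19.8125] = 3.0503
Node ud (S = 86.25): V_ud = e^(−0.08)·[0.8332·19.8125 + 0.1668·54.3125] = 23.6008
Node dd (S = 56.25): V_dd = e^(−0.08)·[0.8332·54.3125 + 0.1668·76.8125] = 53.6008
Node u (S = 115): V_u = e^(−0.08)·[0.8332·3.0503 + 0.1668·23.6008] = 5.9798
Node d (S = 75): V_d = e^(−0.08)·[0.8332·23.6008 + 0.1668·53.6008] = 26.4051
Node 0 (S = 100): V_0 = e^(−0.08)·[0.8332·5.9798 + 0.1668·26.4051] = 8.6647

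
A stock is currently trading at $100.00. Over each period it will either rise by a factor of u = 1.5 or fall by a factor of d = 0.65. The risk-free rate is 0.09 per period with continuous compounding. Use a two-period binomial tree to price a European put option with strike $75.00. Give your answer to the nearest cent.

Risk-neutral probability p = (e^0.09 − 0.65)/(1.5 − 0.65) = 0.4442/0.8500 = 0.5226
Terminal stock prices: S_uu = 225, S_ud = 97.5, S_dd = 42.25
Terminal payoffs (K − S): max(-150, 0) = 0, max(-22.5, 0) = 0, max(32.75, 0) = 32.75
Node u (S = 150): V_u = e^(−0.09)·[0.5226·0.0000 + 0.4774·0.0000] = 0.0000
Node d (S = 65): V_d = e^(−0.09)·[0.5226·0.0000 + 0.4774·32.7500] = 14.2904
Node 0 (S = 100): V_0 = e^(−0.09)·[0.5226·0.0000 + 0.4774·14.2904] = 6.2356

$6.24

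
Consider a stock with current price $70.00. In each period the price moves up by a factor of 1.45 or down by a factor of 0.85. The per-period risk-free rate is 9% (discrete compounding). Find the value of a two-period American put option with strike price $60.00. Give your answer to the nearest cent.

Risk-neutral probability p = (1 + 0.09 − 0.85)/(1.45 − 0.85) = 0.2400/0.6000 = 0.4000
Terminal stock prices: S_uu = 147.2, S_ud = 86.27, S_dd = 50.57
Terminal payoffs (K − S): max(-87.18, 0) = 0, max(-26.27, 0) = 0, max(9.425, 0) = 9.425
Node u (S = 101.5): continuation = 1/1.09·[0.4000·0.0000 + 0.6000·0.0000] = 0.0000; exercise value = 0.0000 ≤ continuation, so V_u = 0.0000
Node d (S = 59.5): continuation = 1/1.09·[0.4000·0.0000 + 0.6000·9.4250] = 5.1881; exercise value = 0.5000 ≤ continuation, so V_d = 5.1881
Node 0 (S = 70): continuation = 1/1.09·[0.4000·0.0000 + 0.6000·5.1881] = 2.8558; exercise value = 0.0000 ≤ continuation, so V_0 = 2.8558

$2.86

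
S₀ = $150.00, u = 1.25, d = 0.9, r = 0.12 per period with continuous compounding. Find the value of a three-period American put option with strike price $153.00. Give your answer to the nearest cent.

Risk-neutral probability p = (e^0.12 − 0.9)/(1.25 − 0.9) = 0.2275/0.3500 = 0.6500
Terminal stock prices: S_uuu = 293, S_uud = 210.9, S_udd = 151.9, S_ddd = 109.4
Terminal payoffs (K − S): max(-140, 0) = 0, max(-57.94, 0) = 0, max(1.125, 0) = 1.125, max(43.65, 0) = 43.65
Node uu (S = 234.4): continuation = e^(−0.12)·[0.6500·0.0000 + 0.3500·0.0000] = 0.0000; exercise value = 0.0000 ≤ continuation, so V_uu = 0.0000
Node ud (S = 168.8): continuation = e^(−0.12)·[0.6500·0.0000 + 0.3500·1.1250] = 0.3492; exercise value = 0.0000 ≤ continuation, so V_ud = 0.3492
Node dd (S = 121.5): continuation = e^(−0.12)·[0.6500·1.1250 + 0.3500·43.6500] = 14.1988; exercise value = 31.5000 > continuation, so V_dd = 31.5000 (exercise)
Node u (S = 187.5): continuation = e^(−0.12)·[0.6500·0.0000 + 0.3500·0.3492] = 0.1084; exercise value = 0.0000 ≤ continuation, so V_u = 0.1084
Node d (S = 135): continuation = e^(−0.12)·[0.6500·0.3492 + 0.3500·31.5000] = 9.9799; exercise value = 18.0000 > continuation, so V_d = 18.0000 (exercise)
Node 0 (S = 150): continuation = e^(−0.12)·[0.6500·0.1084 + 0.3500·18.0000] = 5.6502; exercise value = 3.0000 ≤ continuation, so V_0 = 5.6502

$5.65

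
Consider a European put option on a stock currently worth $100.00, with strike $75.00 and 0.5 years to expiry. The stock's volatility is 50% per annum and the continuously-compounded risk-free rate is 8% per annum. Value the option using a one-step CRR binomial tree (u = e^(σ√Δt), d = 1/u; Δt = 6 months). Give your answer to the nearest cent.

$2.44

CRR parameters: u = e^(σ√Δt) = e^(0.5·√0.5) = 1.4241, d = 1/u = 0.7022
Per-period rate: rΔt = 0.08·0.5 = 0.04, so R = e^0.04 = 1.0408
Risk-neutral probability p = (e^0.04 − 0.7022)/(1.4241 − 0.7022) = 0.3386/0.7219 = 0.4691
Terminal stock prices: S_u = 142.4, S_d = 70.22
Terminal payoffs (K − S): max(-67.41, 0) = 0, max(4.781, 0) = 4.781
Node 0 (S = 100): V_0 = e^(−0.04)·[0.4691·0.0000 + 0.5309·4.7811] = 2.4390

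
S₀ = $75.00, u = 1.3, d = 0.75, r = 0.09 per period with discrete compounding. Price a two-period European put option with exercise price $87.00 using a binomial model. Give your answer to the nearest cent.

$11.01

Risk-neutral probability p = (1 + 0.09 − 0.75)/(1.3 − 0.75) = 0.3400/0.5500 = 0.6182
Terminal stock prices: S_uu = 126.8, S_ud = 73.12, S_dd = 42.19
Terminal payoffs (K − S): max(-39.75, 0) = 0, max(13.88, 0) = 13.88, max(44.81, 0) = 44.81
Node u (S = 97.5): V_u = 1/1.09·[0.6182·0.0000 + 0.3818·13.8750] = 4.8603
Node d (S = 56.25): V_d = 1/1.09·[0.6182·13.8750 + 0.3818·44.8125] = 23.5665
Node 0 (S = 75): V_0 = 1/1.09·[0.6182·4.8603 + 0.3818·23.5665] = 11.0116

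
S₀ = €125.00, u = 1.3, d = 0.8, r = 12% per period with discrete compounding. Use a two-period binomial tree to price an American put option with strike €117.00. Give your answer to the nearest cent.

Risk-neutral probability p = (1 + 0.12 − 0.8)/(1.3 − 0.8) = 0.3200/0.5000 = 0.6400
Terminal stock prices: S_uu = 211.3, S_ud = 130, S_dd = 80
Terminal payoffs (K − S): max(-94.25, 0) = 0, max(-13, 0) = 0, max(37, 0) = 37
Node u (S = 162.5): continuation = 1/1.12·[0.6400·0.0000 + 0.3600·0.0000] = 0.0000; exercise value = 0.0000 ≤ continuation, so V_u = 0.0000
Node d (S = 100): continuation = 1/1.12·[0.6400·0.0000 + 0.3600·37.0000] = 11.8929; exercise value = 17.0000 > continuation, so V_d = 17.0000 (exercise)
Node 0 (S = 125): continuation = 1/1.12·[0.6400·0.0000 + 0.3600·17.0000] = 5.4643; exercise value = 0.0000 ≤ continuation, so V_0 = 5.4643

€5.46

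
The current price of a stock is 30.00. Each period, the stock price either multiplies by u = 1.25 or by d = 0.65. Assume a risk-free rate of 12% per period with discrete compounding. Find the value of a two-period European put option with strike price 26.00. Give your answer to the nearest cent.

Risk-neutral probability p = (1 + 0.12 − 0.65)/(1.25 − 0.65) = 0.4700/0.6000 = 0.7833
Terminal stock prices: S_uu = 46.88, S_ud = 24.38, S_dd = 12.68
Terminal payoffs (K − S): max(-20.88, 0) = 0, max(1.625, 0) = 1.625, max(13.32, 0) = 13.32
Node u (S = 37.5): V_u = 1/1.12·[0.7833·0.0000 + 0.2167·1.6250] = 0.3144
Node d (S = 19.5): V_d = 1/1.12·[0.7833·1.6250 + 0.2167·13.3250] = 3.7143
Node 0 (S = 30): V_0 = 1/1.12·[0.7833·0.3144 + 0.2167·3.7143] = 0.9384

0.94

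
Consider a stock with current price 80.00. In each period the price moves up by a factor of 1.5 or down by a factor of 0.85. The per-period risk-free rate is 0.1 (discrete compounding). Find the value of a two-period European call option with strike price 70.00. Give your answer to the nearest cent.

25.97

Risk-neutral probability p = (1 + 0.1 − 0.85)/(1.5 − 0.85) = 0.2500/0.6500 = 0.3846
Terminal stock prices: S_uu = 180, S_ud = 102, S_dd = 57.8
Terminal payoffs (S − K): max(110, 0) = 110, max(32, 0) = 32, max(-12.2, 0) = 0
Node u (S = 120): V_u = 1/1.1·[0.3846·110.0000 + 0.6154·32.0000] = 56.3636
Node d (S = 68): V_d = 1/1.1·[0.3846·32.0000 + 0.6154·0.0000] = 11.1888
Node 0 (S = 80): V_0 = 1/1.1·[0.3846·56.3636 + 0.6154·11.1888] = 25.9670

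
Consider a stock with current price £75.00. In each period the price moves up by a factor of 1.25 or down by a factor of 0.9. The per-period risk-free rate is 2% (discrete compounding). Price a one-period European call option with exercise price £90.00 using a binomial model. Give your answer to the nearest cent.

Risk-neutral probability p = (1 + 0.02 − 0.9)/(1.25 − 0.9) = 0.1200/0.3500 = 0.3429
Terminal stock prices: S_u = 93.75, S_d = 67.5
Terminal payoffs (S − K): max(3.75, 0) = 3.75, max(-22.5, 0) = 0
Node 0 (S = 75): V_0 = 1/1.02·[0.3429·3.7500 + 0.6571·0.0000] = 1.2605

£1.26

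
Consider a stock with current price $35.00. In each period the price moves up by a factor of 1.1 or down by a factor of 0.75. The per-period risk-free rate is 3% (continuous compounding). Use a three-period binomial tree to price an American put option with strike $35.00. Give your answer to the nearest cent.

Risk-neutral probability p = (e^0.03 − 0.75)/(1.1 − 0.75) = 0.2805/0.3500 = 0.8013
Terminal stock prices: S_uuu = 46.59, S_uud = 31.76, S_udd = 21.66, S_ddd = 14.77
Terminal payoffs (K − S): max(-11.59, 0) = 0, max(3.237, 0) = 3.237, max(13.34, 0) = 13.34, max(20.23, 0) = 20.23
Node uu (S = 42.35): continuation = e^(−0.03)·[0.8013·0.0000 + 0.1987·3.2375] = 0.6243; exercise value = 0.0000 ≤ continuation, so V_uu = 0.6243
Node ud (S = 28.88): continuation = e^(−0.03)·[0.8013·3.2375 + 0.1987·13.3438] = 5.0906; exercise value = 6.1250 > continuation, so V_ud = 6.1250 (exercise)
Node dd (S = 19.69): continuation = e^(−0.03)·[0.8013·13.3438 + 0.1987·20.2344] = 14.2781; exercise value = 15.3125 > continuation, so V_dd = 15.3125 (exercise)
Node u (S = 38.5): continuation = e^(−0.03)·[0.8013·0.6243 + 0.1987·6.1250] = 1.6665; exercise value = 0.0000 ≤ continuation, so V_u = 1.6665
Node d (S = 26.25): continuation = e^(−0.03)·[0.8013·6.1250 + 0.1987·15.3125] = 7.7156; exercise value = 8.7500 > continuation, so V_d = 8.7500 (exercise)
Node 0 (S = 35): continuation = e^(−0.03)·[0.8013·1.6665 + 0.1987·8.7500] = 2.9832; exercise value = 0.0000 ≤ continuation, so V_0 = 2.9832

$2.98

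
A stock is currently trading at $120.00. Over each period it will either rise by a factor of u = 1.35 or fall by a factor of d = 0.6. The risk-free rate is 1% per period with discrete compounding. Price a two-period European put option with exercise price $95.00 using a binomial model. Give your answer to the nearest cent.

$10.44

Risk-neutral probability p = (1 + 0.01 − 0.6)/(1.35 − 0.6) = 0.4100/0.7500 = 0.5467
Terminal stock prices: S_uu = 218.7, S_ud = 97.2, S_dd = 43.2
Terminal payoffs (K − S): max(-123.7, 0) = 0, max(-2.2, 0) = 0, max(51.8, 0) = 51.8
Node u (S = 162): V_u = 1/1.01·[0.5467·0.0000 + 0.4533·0.0000] = 0.0000
Node d (S = 72): V_d = 1/1.01·[0.5467·0.0000 + 0.4533·51.8000] = 23.2502
Node 0 (S = 120): V_0 = 1/1.01·[0.5467·0.0000 + 0.4533·23.2502] = 10.4357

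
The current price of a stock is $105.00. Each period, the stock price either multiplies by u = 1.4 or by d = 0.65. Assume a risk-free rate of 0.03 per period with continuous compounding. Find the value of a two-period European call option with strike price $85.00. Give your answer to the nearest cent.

Risk-neutral probability p = (e^0.03 − 0.65)/(1.4 − 0.65) = 0.3805/0.7500 = 0.5073
Terminal stock prices: S_uu = 205.8, S_ud = 95.55, S_dd = 44.36
Terminal payoffs (S − K): max(120.8, 0) = 120.8, max(10.55, 0) = 10.55, max(-40.64, 0) = 0
Node u (S = 147): V_u = e^(−0.03)·[0.5073·120.8000 + 0.4927·10.5500] = 64.5121
Node d (S = 68.25): V_d = e^(−0.03)·[0.5073·10.5500 + 0.4927·0.0000] = 5.1936
Node 0 (S = 105): V_0 = e^(−0.03)·[0.5073·64.5121 + 0.4927·5.1936] = 34.2414

$34.24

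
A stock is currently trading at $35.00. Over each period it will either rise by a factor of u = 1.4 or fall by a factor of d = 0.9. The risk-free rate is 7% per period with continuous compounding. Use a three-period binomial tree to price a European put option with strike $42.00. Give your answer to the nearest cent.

Risk-neutral probability p = (e^0.07 − 0.9)/(1.4 − 0.9) = 0.1725/0.5000 = 0.3450
Terminal stock prices: S_uuu = 96.04, S_uud = 61.74, S_udd = 39.69, S_ddd = 25.52
Terminal payoffs (K − S): max(-54.04, 0) = 0, max(-19.74, 0) = 0, max(2.31, 0) = 2.31, max(16.48, 0) = 16.48
Node uu (S = 68.6): V_uu = e^(−0.07)·[0.3450·0.0000 + 0.6550·0.0000] = 0.0000
Node ud (S = 44.1): V_ud = e^(−0.07)·[0.3450·0.0000 + 0.6550·2.3100] = 1.4107
Node dd (S = 28.35): V_dd = e^(−0.07)·[0.3450·2.3100 + 0.6550·16.4850] = 10.8105
Node u (S = 49): V_u = e^(−0.07)·[0.3450·0.0000 + 0.6550·1.4107] = 0.8615
Node d (S = 31.5): V_d = e^(−0.07)·[0.3450·1.4107 + 0.6550·10.8105] = 7.0558
Node 0 (S = 35): V_0 = e^(−0.07)·[0.3450·0.8615 + 0.6550·7.0558] = 4.5862

$4.59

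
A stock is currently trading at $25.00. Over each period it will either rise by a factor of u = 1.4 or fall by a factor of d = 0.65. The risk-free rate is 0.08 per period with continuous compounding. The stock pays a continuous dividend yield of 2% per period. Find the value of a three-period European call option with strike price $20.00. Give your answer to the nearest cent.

$10.13

Per-period risk-free factor R = e^0.08 = 1.0833; dividend-adjusted growth = e^(0.08−0.02) = 1.0618.
Risk-neutral probability p = (1.0618 − 0.65)/(1.4 − 0.65) = 0.4118/0.7500 = 0.5491
Terminal stock prices: S_uuu = 68.6, S_uud = 31.85, S_udd = 14.79, S_ddd = 6.866
Terminal payoffs (S − K): max(48.6, 0) = 48.6, max(11.85, 0) = 11.85, max(-5.212, 0) = 0, max(-13.13, 0) = 0
Node uu (S = 49): V_uu = e^(−0.08)·[0.5491·48.6000 + 0.4509·11.8500] = 29.5674
Node ud (S = 22.75): V_ud = e^(−0.08)·[0.5491·11.8500 + 0.4509·0.0000] = 6.0067
Node dd (S = 10.56): V_dd = e^(−0.08)·[0.5491·0.0000 + 0.4509·0.0000] = 0.0000
Node u (S = 35): V_u = e^(−0.08)·[0.5491·29.5674 + 0.4509·6.0067] = 17.4878
Node d (S = 16.25): V_d = e^(−0.08)·[0.5491·6.0067 + 0.4509·0.0000] = 3.0448
Node 0 (S = 25): V_0 = e^(−0.08)·[0.5491·17.4878 + 0.4509·3.0448] = 10.1318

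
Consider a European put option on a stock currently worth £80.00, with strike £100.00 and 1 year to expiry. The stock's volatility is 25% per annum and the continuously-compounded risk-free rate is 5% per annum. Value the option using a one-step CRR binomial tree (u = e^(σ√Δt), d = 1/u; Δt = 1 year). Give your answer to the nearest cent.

CRR parameters: u = e^(σ√Δt) = e^(0.25·√1) = 1.2840, d = 1/u = 0.7788
Per-period rate: rΔt = 0.05·1 = 0.05, so R = e^0.05 = 1.0513
Risk-neutral probability p = (e^0.05 − 0.7788)/(1.2840 − 0.7788) = 0.2725/0.5052 = 0.5393
Terminal stock prices: S_u = 102.7, S_d = 62.3
Terminal payoffs (K − S): max(-2.722, 0) = 0, max(37.7, 0) = 37.7
Node 0 (S = 80): V_0 = e^(−0.05)·[0.5393·0.0000 + 0.4607·37.6959] = 16.5194

£16.52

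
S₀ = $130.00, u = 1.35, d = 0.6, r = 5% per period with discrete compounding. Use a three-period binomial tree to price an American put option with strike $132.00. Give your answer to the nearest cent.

Risk-neutral probability p = (1 + 0.05 − 0.6)/(1.35 − 0.6) = 0.4500/0.7500 = 0.6000
Terminal stock prices: S_uuu = 319.8, S_uud = 142.2, S_udd = 63.18, S_ddd = 28.08
Terminal payoffs (K − S): max(-187.8, 0) = 0, max(-10.16, 0) = 0, max(68.82, 0) = 68.82, max(103.9, 0) = 103.9
Node uu (S = 236.9): continuation = 1/1.05·[0.6000·0.0000 + 0.4000·0.0000] = 0.0000; exercise value = 0.0000 ≤ continuation, so V_uu = 0.0000
Node ud (S = 105.3): continuation = 1/1.05·[0.6000·0.0000 + 0.4000·68.8200] = 26.2171; exercise value = 26.7000 > continuation, so V_ud = 26.7000 (exercise)
Node dd (S = 46.8): continuation = 1/1.05·[0.6000·68.8200 + 0.4000·103.9200] = 78.9143; exercise value = 85.2000 > continuation, so V_dd = 85.2000 (exercise)
Node u (S = 175.5): continuation = 1/1.05·[0.6000·0.0000 + 0.4000·26.7000] = 10.1714; exercise value = 0.0000 ≤ continuation, so V_u = 10.1714
Node d (S = 78): continuation = 1/1.05·[0.6000·26.7000 + 0.4000·85.2000] = 47.7143; exercise value = 54.0000 > continuation, so V_d = 54.0000 (exercise)
Node 0 (S = 130): continuation = 1/1.05·[0.6000·10.1714 + 0.4000·54.0000] = 26.3837; exercise value = 2.0000 ≤ continuation, so V_0 = 26.3837

$26.38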